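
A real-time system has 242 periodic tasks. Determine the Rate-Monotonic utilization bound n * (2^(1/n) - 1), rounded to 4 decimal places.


Compute 2^(1/242) = 1.0028683504
Subtract 1: 1.0028683504 - 1 = 0.0028683504
Multiply by n: 242 * 0.0028683504 = 0.6941407968
Round to 4 dp: 0.6941

0.6941


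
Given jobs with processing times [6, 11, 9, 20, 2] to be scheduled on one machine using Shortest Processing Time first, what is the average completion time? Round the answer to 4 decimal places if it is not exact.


Sort jobs by processing time (SPT order): [2, 6, 9, 11, 20]
Compute completion times sequentially:
  Job 1: processing = 2, completes at 2
  Job 2: processing = 6, completes at 8
  Job 3: processing = 9, completes at 17
  Job 4: processing = 11, completes at 28
  Job 5: processing = 20, completes at 48
Sum of completion times = 103
Average completion time = 103/5 = 20.6

20.6


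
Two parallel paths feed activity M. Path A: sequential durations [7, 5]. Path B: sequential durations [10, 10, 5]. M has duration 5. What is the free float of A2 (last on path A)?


ES(A2) = sum of predecessors on chain A = 7
EF(A2) = ES + duration = 7 + 5 = 12
Successor of A2 is M. ES(M) = max(sum(A), sum(B)) = max(12, 25) = 25
Free float = ES(successor) - EF(current) = 25 - 12 = 13

13


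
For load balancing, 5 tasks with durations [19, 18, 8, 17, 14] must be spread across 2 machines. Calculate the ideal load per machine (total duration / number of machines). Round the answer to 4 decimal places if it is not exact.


Total processing time = 19 + 18 + 8 + 17 + 14 = 76
Number of machines = 2
Ideal balanced load = 76 / 2 = 38.0

38.0


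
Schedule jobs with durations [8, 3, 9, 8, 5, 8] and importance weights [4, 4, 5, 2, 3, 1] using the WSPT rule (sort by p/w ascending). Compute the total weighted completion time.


Compute p/w ratios and sort ascending (WSPT): [(3, 4), (5, 3), (9, 5), (8, 4), (8, 2), (8, 1)]
Compute weighted completion times:
  Job (p=3,w=4): C=3, w*C=4*3=12
  Job (p=5,w=3): C=8, w*C=3*8=24
  Job (p=9,w=5): C=17, w*C=5*17=85
  Job (p=8,w=4): C=25, w*C=4*25=100
  Job (p=8,w=2): C=33, w*C=2*33=66
  Job (p=8,w=1): C=41, w*C=1*41=41
Total weighted completion time = 328

328


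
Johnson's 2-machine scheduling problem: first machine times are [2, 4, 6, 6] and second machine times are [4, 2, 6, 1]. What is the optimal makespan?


Apply Johnson's rule:
  Group 1 (a <= b): [(1, 2, 4), (3, 6, 6)]
  Group 2 (a > b): [(2, 4, 2), (4, 6, 1)]
Optimal job order: [1, 3, 2, 4]
Schedule:
  Job 1: M1 done at 2, M2 done at 6
  Job 3: M1 done at 8, M2 done at 14
  Job 2: M1 done at 12, M2 done at 16
  Job 4: M1 done at 18, M2 done at 19
Makespan = 19

19


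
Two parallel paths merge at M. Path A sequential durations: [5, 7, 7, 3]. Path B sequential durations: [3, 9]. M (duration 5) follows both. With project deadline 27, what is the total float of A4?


Forward pass: ES(A4) = sum of predecessors on chain A = 19
EF = ES + duration = 19 + 3 = 22
Backward pass: LF(M) = deadline = 27; LS(M) = 27 - 5 = 22
LF(A4) = LS(M) - sum(successors on chain A) = 22 - 0 = 22
LS = LF - duration = 22 - 3 = 19
Total float = LS - ES = 19 - 19 = 0

0


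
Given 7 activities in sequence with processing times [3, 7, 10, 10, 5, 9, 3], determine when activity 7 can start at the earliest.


Activity 7 starts after activities 1 through 6 complete.
Predecessor durations: [3, 7, 10, 10, 5, 9]
ES = 3 + 7 + 10 + 10 + 5 + 9 = 44

44


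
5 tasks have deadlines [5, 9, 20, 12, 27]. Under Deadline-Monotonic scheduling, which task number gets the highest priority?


Sort tasks by relative deadline (ascending):
  Task 1: deadline = 5
  Task 2: deadline = 9
  Task 4: deadline = 12
  Task 3: deadline = 20
  Task 5: deadline = 27
Priority order (highest first): [1, 2, 4, 3, 5]
Highest priority task = 1

1


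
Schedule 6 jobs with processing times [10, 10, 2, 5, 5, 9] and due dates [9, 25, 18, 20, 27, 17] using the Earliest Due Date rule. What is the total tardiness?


Sort by due date (EDD order): [(10, 9), (9, 17), (2, 18), (5, 20), (10, 25), (5, 27)]
Compute completion times and tardiness:
  Job 1: p=10, d=9, C=10, tardiness=max(0,10-9)=1
  Job 2: p=9, d=17, C=19, tardiness=max(0,19-17)=2
  Job 3: p=2, d=18, C=21, tardiness=max(0,21-18)=3
  Job 4: p=5, d=20, C=26, tardiness=max(0,26-20)=6
  Job 5: p=10, d=25, C=36, tardiness=max(0,36-25)=11
  Job 6: p=5, d=27, C=41, tardiness=max(0,41-27)=14
Total tardiness = 37

37


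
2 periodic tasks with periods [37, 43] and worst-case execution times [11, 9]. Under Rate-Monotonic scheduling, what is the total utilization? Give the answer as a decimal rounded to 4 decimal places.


Compute individual utilizations (exact fractions):
  Task 1: C/T = 11/37 (approx. 0.2973)
  Task 2: C/T = 9/43 (approx. 0.2093)
Total utilization U = 11/37 + 9/43 = 806/1591
Rounded to 4 decimal places: U = 0.5066
RM (Liu & Layland) bound for 2 tasks = 0.828427; compare with U = 806/1591 (approx. 0.506600)
U <= bound, so schedulable by RM sufficient condition.

0.5066


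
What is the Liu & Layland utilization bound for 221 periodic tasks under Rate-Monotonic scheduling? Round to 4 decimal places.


Compute 2^(1/221) = 1.0031413363
Subtract 1: 1.0031413363 - 1 = 0.0031413363
Multiply by n: 221 * 0.0031413363 = 0.6942353223
Round to 4 dp: 0.6942

0.6942


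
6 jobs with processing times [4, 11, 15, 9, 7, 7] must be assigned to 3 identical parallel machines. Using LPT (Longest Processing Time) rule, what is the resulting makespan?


Sort jobs in decreasing order (LPT): [15, 11, 9, 7, 7, 4]
Assign each job to the least loaded machine:
  Machine 1: jobs [15, 4], load = 19
  Machine 2: jobs [11, 7], load = 18
  Machine 3: jobs [9, 7], load = 16
Makespan = max load = 19

19


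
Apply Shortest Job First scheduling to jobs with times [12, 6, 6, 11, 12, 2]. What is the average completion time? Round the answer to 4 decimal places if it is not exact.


SJF order (ascending): [2, 6, 6, 11, 12, 12]
Completion times:
  Job 1: burst=2, C=2
  Job 2: burst=6, C=8
  Job 3: burst=6, C=14
  Job 4: burst=11, C=25
  Job 5: burst=12, C=37
  Job 6: burst=12, C=49
Average completion = 135/6 = 22.5

22.5


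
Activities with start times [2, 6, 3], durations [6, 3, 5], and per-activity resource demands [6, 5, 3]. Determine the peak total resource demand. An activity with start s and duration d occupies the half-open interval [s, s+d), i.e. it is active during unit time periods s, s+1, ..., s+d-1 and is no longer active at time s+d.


Each activity i is active on [start_i, start_i + duration_i).
Compute total resource usage per time slot:
  t=0: active resources = [], total = 0
  t=1: active resources = [], total = 0
  t=2: active resources = [6], total = 6
  t=3: active resources = [6, 3], total = 9
  t=4: active resources = [6, 3], total = 9
  t=5: active resources = [6, 3], total = 9
  t=6: active resources = [6, 5, 3], total = 14
  t=7: active resources = [6, 5, 3], total = 14
  t=8: active resources = [5], total = 5
Peak resource demand = 14

14


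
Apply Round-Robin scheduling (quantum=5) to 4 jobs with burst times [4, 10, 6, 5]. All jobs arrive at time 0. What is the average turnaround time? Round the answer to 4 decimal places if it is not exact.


Time quantum = 5
Execution trace:
  J1 runs 4 units, time = 4
  J2 runs 5 units, time = 9
  J3 runs 5 units, time = 14
  J4 runs 5 units, time = 19
  J2 runs 5 units, time = 24
  J3 runs 1 units, time = 25
Finish times: [4, 24, 25, 19]
Average turnaround = 72/4 = 18.0

18.0


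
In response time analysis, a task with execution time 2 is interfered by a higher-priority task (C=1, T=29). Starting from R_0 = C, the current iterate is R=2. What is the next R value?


R_next = C + ceil(R_prev / T_hp) * C_hp
ceil(2 / 29) = ceil(0.069) = 1
Interference = 1 * 1 = 1
R_next = 2 + 1 = 3

3


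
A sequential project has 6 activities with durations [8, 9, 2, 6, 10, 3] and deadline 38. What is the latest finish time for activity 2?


LF(activity 2) = deadline - sum of successor durations
Successors: activities 3 through 6 with durations [2, 6, 10, 3]
Sum of successor durations = 21
LF = 38 - 21 = 17

17


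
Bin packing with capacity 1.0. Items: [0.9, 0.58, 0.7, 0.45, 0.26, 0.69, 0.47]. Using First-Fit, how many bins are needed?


Place items sequentially using First-Fit:
  Item 0.9 -> new Bin 1
  Item 0.58 -> new Bin 2
  Item 0.7 -> new Bin 3
  Item 0.45 -> new Bin 4
  Item 0.26 -> Bin 2 (now 0.84)
  Item 0.69 -> new Bin 5
  Item 0.47 -> Bin 4 (now 0.92)
Total bins used = 5

5


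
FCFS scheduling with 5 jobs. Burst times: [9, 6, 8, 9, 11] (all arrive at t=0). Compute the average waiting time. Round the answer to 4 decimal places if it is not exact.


FCFS order (as given): [9, 6, 8, 9, 11]
Waiting times:
  Job 1: wait = 0
  Job 2: wait = 9
  Job 3: wait = 15
  Job 4: wait = 23
  Job 5: wait = 32
Sum of waiting times = 79
Average waiting time = 79/5 = 15.8

15.8


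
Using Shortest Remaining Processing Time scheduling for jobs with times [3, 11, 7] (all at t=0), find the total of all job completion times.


Since all jobs arrive at t=0, SRPT equals SPT ordering.
SPT order: [3, 7, 11]
Completion times:
  Job 1: p=3, C=3
  Job 2: p=7, C=10
  Job 3: p=11, C=21
Total completion time = 3 + 10 + 21 = 34

34


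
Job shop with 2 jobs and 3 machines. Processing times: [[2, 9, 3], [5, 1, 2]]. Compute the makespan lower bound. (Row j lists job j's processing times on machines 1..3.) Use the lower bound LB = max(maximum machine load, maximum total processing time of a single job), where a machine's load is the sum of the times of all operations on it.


Machine loads:
  Machine 1: 2 + 5 = 7
  Machine 2: 9 + 1 = 10
  Machine 3: 3 + 2 = 5
Max machine load = 10
Job totals:
  Job 1: 14
  Job 2: 8
Max job total = 14
Lower bound = max(10, 14) = 14

14


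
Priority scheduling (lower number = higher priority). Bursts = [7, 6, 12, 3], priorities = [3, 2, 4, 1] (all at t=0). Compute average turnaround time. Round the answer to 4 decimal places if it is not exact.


Sort by priority (ascending = highest first):
Order: [(1, 3), (2, 6), (3, 7), (4, 12)]
Completion times:
  Priority 1, burst=3, C=3
  Priority 2, burst=6, C=9
  Priority 3, burst=7, C=16
  Priority 4, burst=12, C=28
Average turnaround = 56/4 = 14.0

14.0


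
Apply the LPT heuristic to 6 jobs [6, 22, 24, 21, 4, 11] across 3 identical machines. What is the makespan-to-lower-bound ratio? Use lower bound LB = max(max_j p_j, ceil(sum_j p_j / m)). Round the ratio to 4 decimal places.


LPT order: [24, 22, 21, 11, 6, 4]
Machine loads after assignment: [28, 28, 32]
LPT makespan = 32
Lower bound = max(max_job, ceil(total/3)) = max(24, 30) = 30
Ratio = 32 / 30 = 1.0667

1.0667


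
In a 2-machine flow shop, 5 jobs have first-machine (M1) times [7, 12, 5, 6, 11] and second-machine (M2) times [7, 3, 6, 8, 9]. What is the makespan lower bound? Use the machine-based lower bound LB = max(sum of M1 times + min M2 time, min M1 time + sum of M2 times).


LB1 = sum(M1 times) + min(M2 times) = 41 + 3 = 44
LB2 = min(M1 times) + sum(M2 times) = 5 + 33 = 38
Lower bound = max(LB1, LB2) = max(44, 38) = 44

44


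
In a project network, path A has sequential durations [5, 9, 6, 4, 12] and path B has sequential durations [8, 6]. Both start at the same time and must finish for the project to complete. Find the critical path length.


Path A total = 5 + 9 + 6 + 4 + 12 = 36
Path B total = 8 + 6 = 14
Critical path = longest path = max(36, 14) = 36

36


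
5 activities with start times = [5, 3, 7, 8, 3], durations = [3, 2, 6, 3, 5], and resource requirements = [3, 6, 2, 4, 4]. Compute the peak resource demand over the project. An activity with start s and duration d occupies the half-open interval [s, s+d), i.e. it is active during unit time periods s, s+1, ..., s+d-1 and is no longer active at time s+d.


Each activity i is active on [start_i, start_i + duration_i).
Compute total resource usage per time slot:
  t=0: active resources = [], total = 0
  t=1: active resources = [], total = 0
  t=2: active resources = [], total = 0
  t=3: active resources = [6, 4], total = 10
  t=4: active resources = [6, 4], total = 10
  t=5: active resources = [3, 4], total = 7
  t=6: active resources = [3, 4], total = 7
  t=7: active resources = [3, 2, 4], total = 9
  t=8: active resources = [2, 4], total = 6
  t=9: active resources = [2, 4], total = 6
  t=10: active resources = [2, 4], total = 6
  t=11: active resources = [2], total = 2
  t=12: active resources = [2], total = 2
Peak resource demand = 10

10


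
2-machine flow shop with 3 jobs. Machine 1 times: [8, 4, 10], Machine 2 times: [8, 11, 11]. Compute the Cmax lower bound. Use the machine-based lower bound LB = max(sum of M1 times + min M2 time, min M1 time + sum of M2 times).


LB1 = sum(M1 times) + min(M2 times) = 22 + 8 = 30
LB2 = min(M1 times) + sum(M2 times) = 4 + 30 = 34
Lower bound = max(LB1, LB2) = max(30, 34) = 34

34


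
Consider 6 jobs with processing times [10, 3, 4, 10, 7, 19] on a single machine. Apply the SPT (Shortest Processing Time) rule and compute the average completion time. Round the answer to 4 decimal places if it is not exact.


Sort jobs by processing time (SPT order): [3, 4, 7, 10, 10, 19]
Compute completion times sequentially:
  Job 1: processing = 3, completes at 3
  Job 2: processing = 4, completes at 7
  Job 3: processing = 7, completes at 14
  Job 4: processing = 10, completes at 24
  Job 5: processing = 10, completes at 34
  Job 6: processing = 19, completes at 53
Sum of completion times = 135
Average completion time = 135/6 = 22.5

22.5


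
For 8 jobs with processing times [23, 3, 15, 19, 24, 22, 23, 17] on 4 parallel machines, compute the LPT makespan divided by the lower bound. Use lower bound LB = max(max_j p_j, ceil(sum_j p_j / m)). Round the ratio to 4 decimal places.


LPT order: [24, 23, 23, 22, 19, 17, 15, 3]
Machine loads after assignment: [27, 40, 38, 41]
LPT makespan = 41
Lower bound = max(max_job, ceil(total/4)) = max(24, 37) = 37
Ratio = 41 / 37 = 1.1081

1.1081


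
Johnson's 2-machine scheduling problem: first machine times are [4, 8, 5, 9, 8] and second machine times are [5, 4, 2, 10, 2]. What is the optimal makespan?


Apply Johnson's rule:
  Group 1 (a <= b): [(1, 4, 5), (4, 9, 10)]
  Group 2 (a > b): [(2, 8, 4), (3, 5, 2), (5, 8, 2)]
Optimal job order: [1, 4, 2, 3, 5]
Schedule:
  Job 1: M1 done at 4, M2 done at 9
  Job 4: M1 done at 13, M2 done at 23
  Job 2: M1 done at 21, M2 done at 27
  Job 3: M1 done at 26, M2 done at 29
  Job 5: M1 done at 34, M2 done at 36
Makespan = 36

36


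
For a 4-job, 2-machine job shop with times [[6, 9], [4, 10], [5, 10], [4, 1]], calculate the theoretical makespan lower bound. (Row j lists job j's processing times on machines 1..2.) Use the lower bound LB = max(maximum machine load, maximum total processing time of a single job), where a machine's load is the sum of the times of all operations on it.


Machine loads:
  Machine 1: 6 + 4 + 5 + 4 = 19
  Machine 2: 9 + 10 + 10 + 1 = 30
Max machine load = 30
Job totals:
  Job 1: 15
  Job 2: 14
  Job 3: 15
  Job 4: 5
Max job total = 15
Lower bound = max(30, 15) = 30

30


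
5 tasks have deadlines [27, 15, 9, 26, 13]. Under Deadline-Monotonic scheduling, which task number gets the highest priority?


Sort tasks by relative deadline (ascending):
  Task 3: deadline = 9
  Task 5: deadline = 13
  Task 2: deadline = 15
  Task 4: deadline = 26
  Task 1: deadline = 27
Priority order (highest first): [3, 5, 2, 4, 1]
Highest priority task = 3

3


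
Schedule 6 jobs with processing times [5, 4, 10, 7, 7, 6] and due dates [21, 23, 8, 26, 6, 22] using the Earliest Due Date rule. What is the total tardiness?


Sort by due date (EDD order): [(7, 6), (10, 8), (5, 21), (6, 22), (4, 23), (7, 26)]
Compute completion times and tardiness:
  Job 1: p=7, d=6, C=7, tardiness=max(0,7-6)=1
  Job 2: p=10, d=8, C=17, tardiness=max(0,17-8)=9
  Job 3: p=5, d=21, C=22, tardiness=max(0,22-21)=1
  Job 4: p=6, d=22, C=28, tardiness=max(0,28-22)=6
  Job 5: p=4, d=23, C=32, tardiness=max(0,32-23)=9
  Job 6: p=7, d=26, C=39, tardiness=max(0,39-26)=13
Total tardiness = 39

39


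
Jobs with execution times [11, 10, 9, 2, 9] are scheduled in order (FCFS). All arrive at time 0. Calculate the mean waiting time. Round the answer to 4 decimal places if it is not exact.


FCFS order (as given): [11, 10, 9, 2, 9]
Waiting times:
  Job 1: wait = 0
  Job 2: wait = 11
  Job 3: wait = 21
  Job 4: wait = 30
  Job 5: wait = 32
Sum of waiting times = 94
Average waiting time = 94/5 = 18.8

18.8


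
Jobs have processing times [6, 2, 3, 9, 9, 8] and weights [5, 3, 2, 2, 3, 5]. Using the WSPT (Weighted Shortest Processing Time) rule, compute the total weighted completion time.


Compute p/w ratios and sort ascending (WSPT): [(2, 3), (6, 5), (3, 2), (8, 5), (9, 3), (9, 2)]
Compute weighted completion times:
  Job (p=2,w=3): C=2, w*C=3*2=6
  Job (p=6,w=5): C=8, w*C=5*8=40
  Job (p=3,w=2): C=11, w*C=2*11=22
  Job (p=8,w=5): C=19, w*C=5*19=95
  Job (p=9,w=3): C=28, w*C=3*28=84
  Job (p=9,w=2): C=37, w*C=2*37=74
Total weighted completion time = 321

321


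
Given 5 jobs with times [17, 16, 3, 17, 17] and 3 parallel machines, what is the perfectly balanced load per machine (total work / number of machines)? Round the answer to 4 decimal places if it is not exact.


Total processing time = 17 + 16 + 3 + 17 + 17 = 70
Number of machines = 3
Ideal balanced load = 70 / 3 = 23.3333

23.3333


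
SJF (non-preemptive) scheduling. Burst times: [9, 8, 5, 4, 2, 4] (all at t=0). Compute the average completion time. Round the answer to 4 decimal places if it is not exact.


SJF order (ascending): [2, 4, 4, 5, 8, 9]
Completion times:
  Job 1: burst=2, C=2
  Job 2: burst=4, C=6
  Job 3: burst=4, C=10
  Job 4: burst=5, C=15
  Job 5: burst=8, C=23
  Job 6: burst=9, C=32
Average completion = 88/6 = 14.6667

14.6667


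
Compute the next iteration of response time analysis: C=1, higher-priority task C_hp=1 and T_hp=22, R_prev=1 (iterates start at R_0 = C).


R_next = C + ceil(R_prev / T_hp) * C_hp
ceil(1 / 22) = ceil(0.0455) = 1
Interference = 1 * 1 = 1
R_next = 1 + 1 = 2

2


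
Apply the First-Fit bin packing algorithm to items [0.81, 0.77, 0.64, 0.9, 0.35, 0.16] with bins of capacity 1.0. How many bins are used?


Place items sequentially using First-Fit:
  Item 0.81 -> new Bin 1
  Item 0.77 -> new Bin 2
  Item 0.64 -> new Bin 3
  Item 0.9 -> new Bin 4
  Item 0.35 -> Bin 3 (now 0.99)
  Item 0.16 -> Bin 1 (now 0.97)
Total bins used = 4

4


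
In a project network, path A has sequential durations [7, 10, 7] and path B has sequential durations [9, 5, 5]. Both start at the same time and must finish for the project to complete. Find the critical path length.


Path A total = 7 + 10 + 7 = 24
Path B total = 9 + 5 + 5 = 19
Critical path = longest path = max(24, 19) = 24

24


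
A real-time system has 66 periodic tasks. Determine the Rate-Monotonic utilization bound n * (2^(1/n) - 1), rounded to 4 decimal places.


Compute 2^(1/66) = 1.0105575720
Subtract 1: 1.0105575720 - 1 = 0.0105575720
Multiply by n: 66 * 0.0105575720 = 0.6967997520
Round to 4 dp: 0.6968

0.6968


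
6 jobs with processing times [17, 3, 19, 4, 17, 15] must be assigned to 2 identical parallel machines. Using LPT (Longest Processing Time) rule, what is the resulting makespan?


Sort jobs in decreasing order (LPT): [19, 17, 17, 15, 4, 3]
Assign each job to the least loaded machine:
  Machine 1: jobs [19, 15, 4], load = 38
  Machine 2: jobs [17, 17, 3], load = 37
Makespan = max load = 38

38


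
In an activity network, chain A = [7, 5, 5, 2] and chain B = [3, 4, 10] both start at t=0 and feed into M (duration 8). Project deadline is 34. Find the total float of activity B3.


Forward pass: ES(B3) = sum of predecessors on chain B = 7
EF = ES + duration = 7 + 10 = 17
Backward pass: LF(M) = deadline = 34; LS(M) = 34 - 8 = 26
LF(B3) = LS(M) - sum(successors on chain B) = 26 - 0 = 26
LS = LF - duration = 26 - 10 = 16
Total float = LS - ES = 16 - 7 = 9

9


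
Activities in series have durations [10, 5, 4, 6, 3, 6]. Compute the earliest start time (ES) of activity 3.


Activity 3 starts after activities 1 through 2 complete.
Predecessor durations: [10, 5]
ES = 10 + 5 = 15

15


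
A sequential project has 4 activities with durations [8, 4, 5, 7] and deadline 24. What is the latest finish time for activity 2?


LF(activity 2) = deadline - sum of successor durations
Successors: activities 3 through 4 with durations [5, 7]
Sum of successor durations = 12
LF = 24 - 12 = 12

12


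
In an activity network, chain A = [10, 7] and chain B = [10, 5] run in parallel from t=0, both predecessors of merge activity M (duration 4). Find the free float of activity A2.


ES(A2) = sum of predecessors on chain A = 10
EF(A2) = ES + duration = 10 + 7 = 17
Successor of A2 is M. ES(M) = max(sum(A), sum(B)) = max(17, 15) = 17
Free float = ES(successor) - EF(current) = 17 - 17 = 0

0


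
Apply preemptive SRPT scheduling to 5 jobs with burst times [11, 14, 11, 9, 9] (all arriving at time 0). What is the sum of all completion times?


Since all jobs arrive at t=0, SRPT equals SPT ordering.
SPT order: [9, 9, 11, 11, 14]
Completion times:
  Job 1: p=9, C=9
  Job 2: p=9, C=18
  Job 3: p=11, C=29
  Job 4: p=11, C=40
  Job 5: p=14, C=54
Total completion time = 9 + 18 + 29 + 40 + 54 = 150

150


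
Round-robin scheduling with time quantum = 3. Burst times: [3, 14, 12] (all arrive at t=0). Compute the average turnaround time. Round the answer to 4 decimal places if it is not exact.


Time quantum = 3
Execution trace:
  J1 runs 3 units, time = 3
  J2 runs 3 units, time = 6
  J3 runs 3 units, time = 9
  J2 runs 3 units, time = 12
  J3 runs 3 units, time = 15
  J2 runs 3 units, time = 18
  J3 runs 3 units, time = 21
  J2 runs 3 units, time = 24
  J3 runs 3 units, time = 27
  J2 runs 2 units, time = 29
Finish times: [3, 29, 27]
Average turnaround = 59/3 = 19.6667

19.6667


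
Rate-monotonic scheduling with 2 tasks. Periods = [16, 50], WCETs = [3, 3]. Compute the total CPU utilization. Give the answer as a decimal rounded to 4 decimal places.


Compute individual utilizations (exact fractions):
  Task 1: C/T = 3/16 (approx. 0.1875)
  Task 2: C/T = 3/50 (approx. 0.06)
Total utilization U = 3/16 + 3/50 = 99/400
Rounded to 4 decimal places: U = 0.2475
RM (Liu & Layland) bound for 2 tasks = 0.828427; compare with U = 99/400 (approx. 0.247500)
U <= bound, so schedulable by RM sufficient condition.

0.2475


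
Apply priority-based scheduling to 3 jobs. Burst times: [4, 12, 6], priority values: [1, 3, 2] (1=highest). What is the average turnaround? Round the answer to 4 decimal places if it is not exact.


Sort by priority (ascending = highest first):
Order: [(1, 4), (2, 6), (3, 12)]
Completion times:
  Priority 1, burst=4, C=4
  Priority 2, burst=6, C=10
  Priority 3, burst=12, C=22
Average turnaround = 36/3 = 12.0

12.0


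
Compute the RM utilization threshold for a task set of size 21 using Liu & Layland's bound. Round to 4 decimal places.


Compute 2^(1/21) = 1.0335577830
Subtract 1: 1.0335577830 - 1 = 0.0335577830
Multiply by n: 21 * 0.0335577830 = 0.7047134430
Round to 4 dp: 0.7047

0.7047


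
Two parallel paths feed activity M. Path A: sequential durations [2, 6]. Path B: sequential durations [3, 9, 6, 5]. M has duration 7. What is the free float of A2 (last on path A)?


ES(A2) = sum of predecessors on chain A = 2
EF(A2) = ES + duration = 2 + 6 = 8
Successor of A2 is M. ES(M) = max(sum(A), sum(B)) = max(8, 23) = 23
Free float = ES(successor) - EF(current) = 23 - 8 = 15

15


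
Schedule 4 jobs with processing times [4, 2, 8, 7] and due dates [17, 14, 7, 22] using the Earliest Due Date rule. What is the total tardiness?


Sort by due date (EDD order): [(8, 7), (2, 14), (4, 17), (7, 22)]
Compute completion times and tardiness:
  Job 1: p=8, d=7, C=8, tardiness=max(0,8-7)=1
  Job 2: p=2, d=14, C=10, tardiness=max(0,10-14)=0
  Job 3: p=4, d=17, C=14, tardiness=max(0,14-17)=0
  Job 4: p=7, d=22, C=21, tardiness=max(0,21-22)=0
Total tardiness = 1

1


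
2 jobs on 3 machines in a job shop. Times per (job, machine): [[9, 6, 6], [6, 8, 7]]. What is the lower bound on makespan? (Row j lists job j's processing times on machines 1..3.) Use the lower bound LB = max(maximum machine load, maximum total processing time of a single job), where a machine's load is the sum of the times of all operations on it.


Machine loads:
  Machine 1: 9 + 6 = 15
  Machine 2: 6 + 8 = 14
  Machine 3: 6 + 7 = 13
Max machine load = 15
Job totals:
  Job 1: 21
  Job 2: 21
Max job total = 21
Lower bound = max(15, 21) = 21

21


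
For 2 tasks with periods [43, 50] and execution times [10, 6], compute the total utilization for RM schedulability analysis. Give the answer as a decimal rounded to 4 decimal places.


Compute individual utilizations (exact fractions):
  Task 1: C/T = 10/43 (approx. 0.2326)
  Task 2: C/T = 6/50 = 3/25 (approx. 0.12)
Total utilization U = 10/43 + 3/25 = 379/1075
Rounded to 4 decimal places: U = 0.3526
RM (Liu & Layland) bound for 2 tasks = 0.828427; compare with U = 379/1075 (approx. 0.352558)
U <= bound, so schedulable by RM sufficient condition.

0.3526


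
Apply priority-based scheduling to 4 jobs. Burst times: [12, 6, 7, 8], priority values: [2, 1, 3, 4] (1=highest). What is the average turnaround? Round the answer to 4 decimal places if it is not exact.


Sort by priority (ascending = highest first):
Order: [(1, 6), (2, 12), (3, 7), (4, 8)]
Completion times:
  Priority 1, burst=6, C=6
  Priority 2, burst=12, C=18
  Priority 3, burst=7, C=25
  Priority 4, burst=8, C=33
Average turnaround = 82/4 = 20.5

20.5


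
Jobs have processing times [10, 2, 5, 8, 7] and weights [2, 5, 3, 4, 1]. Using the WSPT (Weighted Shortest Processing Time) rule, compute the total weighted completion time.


Compute p/w ratios and sort ascending (WSPT): [(2, 5), (5, 3), (8, 4), (10, 2), (7, 1)]
Compute weighted completion times:
  Job (p=2,w=5): C=2, w*C=5*2=10
  Job (p=5,w=3): C=7, w*C=3*7=21
  Job (p=8,w=4): C=15, w*C=4*15=60
  Job (p=10,w=2): C=25, w*C=2*25=50
  Job (p=7,w=1): C=32, w*C=1*32=32
Total weighted completion time = 173

173


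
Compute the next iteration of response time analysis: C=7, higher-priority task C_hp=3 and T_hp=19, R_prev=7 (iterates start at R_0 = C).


R_next = C + ceil(R_prev / T_hp) * C_hp
ceil(7 / 19) = ceil(0.3684) = 1
Interference = 1 * 3 = 3
R_next = 7 + 3 = 10

10


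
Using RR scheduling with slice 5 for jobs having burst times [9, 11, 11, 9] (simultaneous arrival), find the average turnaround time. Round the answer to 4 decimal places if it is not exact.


Time quantum = 5
Execution trace:
  J1 runs 5 units, time = 5
  J2 runs 5 units, time = 10
  J3 runs 5 units, time = 15
  J4 runs 5 units, time = 20
  J1 runs 4 units, time = 24
  J2 runs 5 units, time = 29
  J3 runs 5 units, time = 34
  J4 runs 4 units, time = 38
  J2 runs 1 units, time = 39
  J3 runs 1 units, time = 40
Finish times: [24, 39, 40, 38]
Average turnaround = 141/4 = 35.25

35.25


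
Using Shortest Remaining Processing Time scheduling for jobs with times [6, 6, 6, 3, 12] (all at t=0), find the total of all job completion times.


Since all jobs arrive at t=0, SRPT equals SPT ordering.
SPT order: [3, 6, 6, 6, 12]
Completion times:
  Job 1: p=3, C=3
  Job 2: p=6, C=9
  Job 3: p=6, C=15
  Job 4: p=6, C=21
  Job 5: p=12, C=33
Total completion time = 3 + 9 + 15 + 21 + 33 = 81

81


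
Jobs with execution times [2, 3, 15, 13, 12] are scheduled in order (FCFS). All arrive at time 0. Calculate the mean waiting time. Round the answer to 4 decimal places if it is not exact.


FCFS order (as given): [2, 3, 15, 13, 12]
Waiting times:
  Job 1: wait = 0
  Job 2: wait = 2
  Job 3: wait = 5
  Job 4: wait = 20
  Job 5: wait = 33
Sum of waiting times = 60
Average waiting time = 60/5 = 12.0

12.0


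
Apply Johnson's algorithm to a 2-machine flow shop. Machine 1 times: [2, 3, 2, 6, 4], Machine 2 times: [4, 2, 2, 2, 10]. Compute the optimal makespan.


Apply Johnson's rule:
  Group 1 (a <= b): [(1, 2, 4), (3, 2, 2), (5, 4, 10)]
  Group 2 (a > b): [(2, 3, 2), (4, 6, 2)]
Optimal job order: [1, 3, 5, 2, 4]
Schedule:
  Job 1: M1 done at 2, M2 done at 6
  Job 3: M1 done at 4, M2 done at 8
  Job 5: M1 done at 8, M2 done at 18
  Job 2: M1 done at 11, M2 done at 20
  Job 4: M1 done at 17, M2 done at 22
Makespan = 22

22


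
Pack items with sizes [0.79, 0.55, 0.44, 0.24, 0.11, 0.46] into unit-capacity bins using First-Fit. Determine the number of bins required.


Place items sequentially using First-Fit:
  Item 0.79 -> new Bin 1
  Item 0.55 -> new Bin 2
  Item 0.44 -> Bin 2 (now 0.99)
  Item 0.24 -> new Bin 3
  Item 0.11 -> Bin 1 (now 0.9)
  Item 0.46 -> Bin 3 (now 0.7)
Total bins used = 3

3


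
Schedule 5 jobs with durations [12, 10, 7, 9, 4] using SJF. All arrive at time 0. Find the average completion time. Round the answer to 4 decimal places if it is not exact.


SJF order (ascending): [4, 7, 9, 10, 12]
Completion times:
  Job 1: burst=4, C=4
  Job 2: burst=7, C=11
  Job 3: burst=9, C=20
  Job 4: burst=10, C=30
  Job 5: burst=12, C=42
Average completion = 107/5 = 21.4

21.4


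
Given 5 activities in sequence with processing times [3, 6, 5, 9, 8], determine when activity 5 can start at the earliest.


Activity 5 starts after activities 1 through 4 complete.
Predecessor durations: [3, 6, 5, 9]
ES = 3 + 6 + 5 + 9 = 23

23


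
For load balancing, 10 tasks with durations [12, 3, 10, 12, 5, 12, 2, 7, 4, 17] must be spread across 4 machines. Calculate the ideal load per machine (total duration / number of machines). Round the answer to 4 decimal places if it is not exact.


Total processing time = 12 + 3 + 10 + 12 + 5 + 12 + 2 + 7 + 4 + 17 = 84
Number of machines = 4
Ideal balanced load = 84 / 4 = 21.0

21.0


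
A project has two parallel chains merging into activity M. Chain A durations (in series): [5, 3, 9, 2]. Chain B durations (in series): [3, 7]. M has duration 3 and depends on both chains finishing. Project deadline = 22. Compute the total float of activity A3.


Forward pass: ES(A3) = sum of predecessors on chain A = 8
EF = ES + duration = 8 + 9 = 17
Backward pass: LF(M) = deadline = 22; LS(M) = 22 - 3 = 19
LF(A3) = LS(M) - sum(successors on chain A) = 19 - 2 = 17
LS = LF - duration = 17 - 9 = 8
Total float = LS - ES = 8 - 8 = 0

0


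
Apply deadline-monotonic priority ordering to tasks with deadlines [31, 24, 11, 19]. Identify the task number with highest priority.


Sort tasks by relative deadline (ascending):
  Task 3: deadline = 11
  Task 4: deadline = 19
  Task 2: deadline = 24
  Task 1: deadline = 31
Priority order (highest first): [3, 4, 2, 1]
Highest priority task = 3

3


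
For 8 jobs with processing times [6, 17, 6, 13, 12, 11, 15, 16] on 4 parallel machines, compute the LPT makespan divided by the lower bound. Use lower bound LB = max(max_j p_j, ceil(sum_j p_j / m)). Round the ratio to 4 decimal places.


LPT order: [17, 16, 15, 13, 12, 11, 6, 6]
Machine loads after assignment: [23, 22, 26, 25]
LPT makespan = 26
Lower bound = max(max_job, ceil(total/4)) = max(17, 24) = 24
Ratio = 26 / 24 = 1.0833

1.0833


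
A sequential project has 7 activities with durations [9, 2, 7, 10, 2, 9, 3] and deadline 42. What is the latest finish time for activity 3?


LF(activity 3) = deadline - sum of successor durations
Successors: activities 4 through 7 with durations [10, 2, 9, 3]
Sum of successor durations = 24
LF = 42 - 24 = 18

18


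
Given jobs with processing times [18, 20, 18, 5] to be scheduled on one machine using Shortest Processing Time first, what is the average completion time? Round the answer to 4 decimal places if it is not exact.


Sort jobs by processing time (SPT order): [5, 18, 18, 20]
Compute completion times sequentially:
  Job 1: processing = 5, completes at 5
  Job 2: processing = 18, completes at 23
  Job 3: processing = 18, completes at 41
  Job 4: processing = 20, completes at 61
Sum of completion times = 130
Average completion time = 130/4 = 32.5

32.5


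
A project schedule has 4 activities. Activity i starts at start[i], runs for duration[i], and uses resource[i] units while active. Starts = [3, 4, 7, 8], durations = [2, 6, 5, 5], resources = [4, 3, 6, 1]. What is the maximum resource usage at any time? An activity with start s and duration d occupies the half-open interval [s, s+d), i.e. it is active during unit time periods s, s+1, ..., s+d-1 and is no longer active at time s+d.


Each activity i is active on [start_i, start_i + duration_i).
Compute total resource usage per time slot:
  t=0: active resources = [], total = 0
  t=1: active resources = [], total = 0
  t=2: active resources = [], total = 0
  t=3: active resources = [4], total = 4
  t=4: active resources = [4, 3], total = 7
  t=5: active resources = [3], total = 3
  t=6: active resources = [3], total = 3
  t=7: active resources = [3, 6], total = 9
  t=8: active resources = [3, 6, 1], total = 10
  t=9: active resources = [3, 6, 1], total = 10
  t=10: active resources = [6, 1], total = 7
  t=11: active resources = [6, 1], total = 7
  t=12: active resources = [1], total = 1
Peak resource demand = 10

10


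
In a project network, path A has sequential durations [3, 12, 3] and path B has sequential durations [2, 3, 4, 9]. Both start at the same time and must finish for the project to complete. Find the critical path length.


Path A total = 3 + 12 + 3 = 18
Path B total = 2 + 3 + 4 + 9 = 18
Critical path = longest path = max(18, 18) = 18

18


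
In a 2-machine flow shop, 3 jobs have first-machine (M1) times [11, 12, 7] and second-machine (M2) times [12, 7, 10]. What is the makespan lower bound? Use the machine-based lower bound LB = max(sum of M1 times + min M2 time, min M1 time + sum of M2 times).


LB1 = sum(M1 times) + min(M2 times) = 30 + 7 = 37
LB2 = min(M1 times) + sum(M2 times) = 7 + 29 = 36
Lower bound = max(LB1, LB2) = max(37, 36) = 37

37


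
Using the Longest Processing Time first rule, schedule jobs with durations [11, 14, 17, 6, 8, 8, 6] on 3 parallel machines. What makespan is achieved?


Sort jobs in decreasing order (LPT): [17, 14, 11, 8, 8, 6, 6]
Assign each job to the least loaded machine:
  Machine 1: jobs [17, 6], load = 23
  Machine 2: jobs [14, 8], load = 22
  Machine 3: jobs [11, 8, 6], load = 25
Makespan = max load = 25

25


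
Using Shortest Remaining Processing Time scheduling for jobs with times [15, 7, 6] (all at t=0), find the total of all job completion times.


Since all jobs arrive at t=0, SRPT equals SPT ordering.
SPT order: [6, 7, 15]
Completion times:
  Job 1: p=6, C=6
  Job 2: p=7, C=13
  Job 3: p=15, C=28
Total completion time = 6 + 13 + 28 = 47

47


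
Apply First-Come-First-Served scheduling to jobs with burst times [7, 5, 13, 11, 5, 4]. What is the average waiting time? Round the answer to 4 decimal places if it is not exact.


FCFS order (as given): [7, 5, 13, 11, 5, 4]
Waiting times:
  Job 1: wait = 0
  Job 2: wait = 7
  Job 3: wait = 12
  Job 4: wait = 25
  Job 5: wait = 36
  Job 6: wait = 41
Sum of waiting times = 121
Average waiting time = 121/6 = 20.1667

20.1667


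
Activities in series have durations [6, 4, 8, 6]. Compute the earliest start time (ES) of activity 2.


Activity 2 starts after activities 1 through 1 complete.
Predecessor durations: [6]
ES = 6 = 6

6


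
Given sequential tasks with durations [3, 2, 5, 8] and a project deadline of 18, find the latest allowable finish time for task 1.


LF(activity 1) = deadline - sum of successor durations
Successors: activities 2 through 4 with durations [2, 5, 8]
Sum of successor durations = 15
LF = 18 - 15 = 3

3


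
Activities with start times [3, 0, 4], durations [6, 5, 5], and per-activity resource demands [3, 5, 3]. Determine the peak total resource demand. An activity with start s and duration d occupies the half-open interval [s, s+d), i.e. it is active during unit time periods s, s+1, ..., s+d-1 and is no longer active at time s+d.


Each activity i is active on [start_i, start_i + duration_i).
Compute total resource usage per time slot:
  t=0: active resources = [5], total = 5
  t=1: active resources = [5], total = 5
  t=2: active resources = [5], total = 5
  t=3: active resources = [3, 5], total = 8
  t=4: active resources = [3, 5, 3], total = 11
  t=5: active resources = [3, 3], total = 6
  t=6: active resources = [3, 3], total = 6
  t=7: active resources = [3, 3], total = 6
  t=8: active resources = [3, 3], total = 6
Peak resource demand = 11

11


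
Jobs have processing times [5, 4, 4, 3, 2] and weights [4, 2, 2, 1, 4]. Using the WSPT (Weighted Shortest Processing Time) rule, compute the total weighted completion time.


Compute p/w ratios and sort ascending (WSPT): [(2, 4), (5, 4), (4, 2), (4, 2), (3, 1)]
Compute weighted completion times:
  Job (p=2,w=4): C=2, w*C=4*2=8
  Job (p=5,w=4): C=7, w*C=4*7=28
  Job (p=4,w=2): C=11, w*C=2*11=22
  Job (p=4,w=2): C=15, w*C=2*15=30
  Job (p=3,w=1): C=18, w*C=1*18=18
Total weighted completion time = 106

106


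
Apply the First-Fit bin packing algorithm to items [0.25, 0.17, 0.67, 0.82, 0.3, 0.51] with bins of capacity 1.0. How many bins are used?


Place items sequentially using First-Fit:
  Item 0.25 -> new Bin 1
  Item 0.17 -> Bin 1 (now 0.42)
  Item 0.67 -> new Bin 2
  Item 0.82 -> new Bin 3
  Item 0.3 -> Bin 1 (now 0.72)
  Item 0.51 -> new Bin 4
Total bins used = 4

4


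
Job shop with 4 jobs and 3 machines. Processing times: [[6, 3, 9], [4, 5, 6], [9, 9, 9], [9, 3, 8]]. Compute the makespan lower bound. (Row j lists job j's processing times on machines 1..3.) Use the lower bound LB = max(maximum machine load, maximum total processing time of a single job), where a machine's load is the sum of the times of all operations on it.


Machine loads:
  Machine 1: 6 + 4 + 9 + 9 = 28
  Machine 2: 3 + 5 + 9 + 3 = 20
  Machine 3: 9 + 6 + 9 + 8 = 32
Max machine load = 32
Job totals:
  Job 1: 18
  Job 2: 15
  Job 3: 27
  Job 4: 20
Max job total = 27
Lower bound = max(32, 27) = 32

32


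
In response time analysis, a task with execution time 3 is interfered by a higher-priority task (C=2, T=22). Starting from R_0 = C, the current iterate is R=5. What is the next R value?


R_next = C + ceil(R_prev / T_hp) * C_hp
ceil(5 / 22) = ceil(0.2273) = 1
Interference = 1 * 2 = 2
R_next = 3 + 2 = 5
R_next = R_prev, so the iteration has converged (response time = 5).

5


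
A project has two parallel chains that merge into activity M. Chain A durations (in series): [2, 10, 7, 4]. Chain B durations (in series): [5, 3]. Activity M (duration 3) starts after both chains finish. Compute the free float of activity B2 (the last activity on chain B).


ES(B2) = sum of predecessors on chain B = 5
EF(B2) = ES + duration = 5 + 3 = 8
Successor of B2 is M. ES(M) = max(sum(A), sum(B)) = max(23, 8) = 23
Free float = ES(successor) - EF(current) = 23 - 8 = 15

15


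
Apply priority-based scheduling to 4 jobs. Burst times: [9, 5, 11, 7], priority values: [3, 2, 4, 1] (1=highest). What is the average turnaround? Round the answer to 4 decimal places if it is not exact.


Sort by priority (ascending = highest first):
Order: [(1, 7), (2, 5), (3, 9), (4, 11)]
Completion times:
  Priority 1, burst=7, C=7
  Priority 2, burst=5, C=12
  Priority 3, burst=9, C=21
  Priority 4, burst=11, C=32
Average turnaround = 72/4 = 18.0

18.0


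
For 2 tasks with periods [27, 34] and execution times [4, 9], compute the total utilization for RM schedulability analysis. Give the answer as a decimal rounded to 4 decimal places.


Compute individual utilizations (exact fractions):
  Task 1: C/T = 4/27 (approx. 0.1481)
  Task 2: C/T = 9/34 (approx. 0.2647)
Total utilization U = 4/27 + 9/34 = 379/918
Rounded to 4 decimal places: U = 0.4129
RM (Liu & Layland) bound for 2 tasks = 0.828427; compare with U = 379/918 (approx. 0.412854)
U <= bound, so schedulable by RM sufficient condition.

0.4129
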